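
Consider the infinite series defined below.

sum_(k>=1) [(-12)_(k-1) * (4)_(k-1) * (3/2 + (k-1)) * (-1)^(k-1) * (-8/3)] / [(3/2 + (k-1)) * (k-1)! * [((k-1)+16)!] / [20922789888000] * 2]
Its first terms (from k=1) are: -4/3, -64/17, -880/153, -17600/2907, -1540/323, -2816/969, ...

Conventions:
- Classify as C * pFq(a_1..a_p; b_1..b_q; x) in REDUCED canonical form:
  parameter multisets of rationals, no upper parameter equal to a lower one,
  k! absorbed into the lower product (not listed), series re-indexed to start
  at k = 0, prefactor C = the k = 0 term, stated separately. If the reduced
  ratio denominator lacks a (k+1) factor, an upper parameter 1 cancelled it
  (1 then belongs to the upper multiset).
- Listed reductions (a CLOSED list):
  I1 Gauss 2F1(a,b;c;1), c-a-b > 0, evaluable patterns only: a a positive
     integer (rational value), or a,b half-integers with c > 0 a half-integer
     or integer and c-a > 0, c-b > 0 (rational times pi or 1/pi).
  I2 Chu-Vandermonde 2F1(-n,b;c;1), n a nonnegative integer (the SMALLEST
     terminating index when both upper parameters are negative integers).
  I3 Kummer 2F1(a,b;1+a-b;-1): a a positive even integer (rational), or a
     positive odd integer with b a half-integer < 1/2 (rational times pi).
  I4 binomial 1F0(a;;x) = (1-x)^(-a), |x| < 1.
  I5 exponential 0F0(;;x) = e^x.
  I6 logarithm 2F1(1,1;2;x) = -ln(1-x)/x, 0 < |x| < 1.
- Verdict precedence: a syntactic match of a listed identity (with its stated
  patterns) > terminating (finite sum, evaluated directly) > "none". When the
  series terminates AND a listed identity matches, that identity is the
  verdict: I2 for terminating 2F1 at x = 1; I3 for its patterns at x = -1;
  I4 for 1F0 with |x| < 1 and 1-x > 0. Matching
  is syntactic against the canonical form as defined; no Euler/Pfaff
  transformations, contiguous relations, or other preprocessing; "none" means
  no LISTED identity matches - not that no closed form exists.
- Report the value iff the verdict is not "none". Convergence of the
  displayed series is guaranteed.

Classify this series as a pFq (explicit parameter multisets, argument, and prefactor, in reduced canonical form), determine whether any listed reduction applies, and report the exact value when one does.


x = -1 here; the reduced form reads 2F1, upper {-12, 4}, lower {17}, C = -4/3. Verdict: Kummer (I3) applies (x = -1; c = 17 equals 1+a-b for upper {-12, 4}: listed pattern). Its exact value is -80/3.

The tell: t_0 = -4/3 here, and the constant factors (C = -4/3, x = -1) combine into one prefactor.
Step ratio: r(k) = (-1) * (k-12) (k+4) / [(k+17) (k+1)] - poly over poly, x = (-1) from leading terms; C = -4/3 at k = 0.


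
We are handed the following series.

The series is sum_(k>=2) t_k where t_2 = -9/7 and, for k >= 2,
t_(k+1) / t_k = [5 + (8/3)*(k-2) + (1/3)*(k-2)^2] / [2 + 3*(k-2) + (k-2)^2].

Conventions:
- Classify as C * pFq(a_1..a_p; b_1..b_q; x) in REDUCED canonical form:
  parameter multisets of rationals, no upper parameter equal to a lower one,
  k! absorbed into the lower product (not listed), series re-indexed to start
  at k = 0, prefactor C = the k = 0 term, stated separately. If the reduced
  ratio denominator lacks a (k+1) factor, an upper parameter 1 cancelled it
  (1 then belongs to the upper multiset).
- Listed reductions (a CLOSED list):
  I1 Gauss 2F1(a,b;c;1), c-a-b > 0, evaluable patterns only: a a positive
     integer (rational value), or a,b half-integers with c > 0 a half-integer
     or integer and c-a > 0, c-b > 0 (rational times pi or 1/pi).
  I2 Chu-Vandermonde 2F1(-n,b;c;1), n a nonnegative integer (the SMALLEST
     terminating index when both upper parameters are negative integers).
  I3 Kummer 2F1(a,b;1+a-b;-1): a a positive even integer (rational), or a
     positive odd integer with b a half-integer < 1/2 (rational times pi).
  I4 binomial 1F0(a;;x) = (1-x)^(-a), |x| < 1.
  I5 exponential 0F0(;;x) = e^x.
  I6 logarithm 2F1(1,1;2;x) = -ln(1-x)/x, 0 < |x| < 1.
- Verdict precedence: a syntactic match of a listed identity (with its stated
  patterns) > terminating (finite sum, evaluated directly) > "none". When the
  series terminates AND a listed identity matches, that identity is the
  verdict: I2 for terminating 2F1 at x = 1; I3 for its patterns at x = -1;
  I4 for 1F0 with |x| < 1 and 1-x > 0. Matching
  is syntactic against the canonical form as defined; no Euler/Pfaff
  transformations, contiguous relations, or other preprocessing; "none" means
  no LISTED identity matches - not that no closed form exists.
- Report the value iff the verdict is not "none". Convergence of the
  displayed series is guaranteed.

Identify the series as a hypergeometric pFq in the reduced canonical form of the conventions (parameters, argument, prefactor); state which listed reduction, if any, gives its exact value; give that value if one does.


The series (x = 1/3) is 2F1: upper {3, 5}, lower {2}, prefactor -9/7. Verdict: none. A 2F1 with upper {3, 5} fits none of I1-I6 at x = 1/3; the sum runs forever.

Key step: from the first term -9/7: factor the ratio over Q (prefactor -9/7): negated roots = parameters.
Adjacent-term ratio: r(k) = (1/3) * (k+3) (k+5) / [(k+2) (k+1)] - poly over poly, x = (1/3) from leading terms; C = -9/7 at k = 0.


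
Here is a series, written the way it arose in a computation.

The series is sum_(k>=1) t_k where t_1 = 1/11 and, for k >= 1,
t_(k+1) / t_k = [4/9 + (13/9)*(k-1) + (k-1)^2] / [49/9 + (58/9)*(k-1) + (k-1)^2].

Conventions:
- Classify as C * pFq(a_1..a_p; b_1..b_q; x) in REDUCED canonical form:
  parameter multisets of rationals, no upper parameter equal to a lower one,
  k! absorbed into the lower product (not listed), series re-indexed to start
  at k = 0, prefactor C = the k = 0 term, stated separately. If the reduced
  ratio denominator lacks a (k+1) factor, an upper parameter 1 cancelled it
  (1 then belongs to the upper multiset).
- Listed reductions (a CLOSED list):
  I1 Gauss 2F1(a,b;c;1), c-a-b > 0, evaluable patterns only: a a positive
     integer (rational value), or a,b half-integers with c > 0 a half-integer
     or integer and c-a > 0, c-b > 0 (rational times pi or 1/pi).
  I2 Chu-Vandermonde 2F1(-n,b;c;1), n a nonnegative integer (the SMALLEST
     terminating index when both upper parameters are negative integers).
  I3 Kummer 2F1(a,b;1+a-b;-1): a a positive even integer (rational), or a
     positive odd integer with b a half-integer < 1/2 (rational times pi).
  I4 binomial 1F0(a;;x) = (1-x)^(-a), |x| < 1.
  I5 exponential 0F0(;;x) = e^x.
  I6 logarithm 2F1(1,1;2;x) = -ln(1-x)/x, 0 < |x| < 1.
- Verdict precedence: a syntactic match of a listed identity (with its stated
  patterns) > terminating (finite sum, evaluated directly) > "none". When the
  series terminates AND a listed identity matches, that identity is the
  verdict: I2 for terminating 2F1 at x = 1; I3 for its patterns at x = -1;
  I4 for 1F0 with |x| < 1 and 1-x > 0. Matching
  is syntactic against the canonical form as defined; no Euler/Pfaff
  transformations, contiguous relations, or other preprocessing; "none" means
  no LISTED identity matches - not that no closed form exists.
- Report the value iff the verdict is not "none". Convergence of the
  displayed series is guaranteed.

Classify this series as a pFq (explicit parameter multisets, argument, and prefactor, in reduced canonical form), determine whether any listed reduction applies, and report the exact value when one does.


First insight: from the first term 1/11: factor the ratio over Q (prefactor 1/11): negated roots = parameters.
Adjacent-term ratio: r(k) = 1 * (k+4/9) (k+1) / [(k+49/9) (k+1)] - rational in k, leading ratio 1; with t_0 = 1/11, classification follows.

With C = 1/11: the canonical form is 2F1(4/9, 1; 49/9; 1). Verdict (x = 1): Gauss (I1, integer-parameter pattern) applies (x = 1: the Gamma ratio telescopes since c-a-b = 4 > 0 and a = 1 in Z>0). Value: 10/99.


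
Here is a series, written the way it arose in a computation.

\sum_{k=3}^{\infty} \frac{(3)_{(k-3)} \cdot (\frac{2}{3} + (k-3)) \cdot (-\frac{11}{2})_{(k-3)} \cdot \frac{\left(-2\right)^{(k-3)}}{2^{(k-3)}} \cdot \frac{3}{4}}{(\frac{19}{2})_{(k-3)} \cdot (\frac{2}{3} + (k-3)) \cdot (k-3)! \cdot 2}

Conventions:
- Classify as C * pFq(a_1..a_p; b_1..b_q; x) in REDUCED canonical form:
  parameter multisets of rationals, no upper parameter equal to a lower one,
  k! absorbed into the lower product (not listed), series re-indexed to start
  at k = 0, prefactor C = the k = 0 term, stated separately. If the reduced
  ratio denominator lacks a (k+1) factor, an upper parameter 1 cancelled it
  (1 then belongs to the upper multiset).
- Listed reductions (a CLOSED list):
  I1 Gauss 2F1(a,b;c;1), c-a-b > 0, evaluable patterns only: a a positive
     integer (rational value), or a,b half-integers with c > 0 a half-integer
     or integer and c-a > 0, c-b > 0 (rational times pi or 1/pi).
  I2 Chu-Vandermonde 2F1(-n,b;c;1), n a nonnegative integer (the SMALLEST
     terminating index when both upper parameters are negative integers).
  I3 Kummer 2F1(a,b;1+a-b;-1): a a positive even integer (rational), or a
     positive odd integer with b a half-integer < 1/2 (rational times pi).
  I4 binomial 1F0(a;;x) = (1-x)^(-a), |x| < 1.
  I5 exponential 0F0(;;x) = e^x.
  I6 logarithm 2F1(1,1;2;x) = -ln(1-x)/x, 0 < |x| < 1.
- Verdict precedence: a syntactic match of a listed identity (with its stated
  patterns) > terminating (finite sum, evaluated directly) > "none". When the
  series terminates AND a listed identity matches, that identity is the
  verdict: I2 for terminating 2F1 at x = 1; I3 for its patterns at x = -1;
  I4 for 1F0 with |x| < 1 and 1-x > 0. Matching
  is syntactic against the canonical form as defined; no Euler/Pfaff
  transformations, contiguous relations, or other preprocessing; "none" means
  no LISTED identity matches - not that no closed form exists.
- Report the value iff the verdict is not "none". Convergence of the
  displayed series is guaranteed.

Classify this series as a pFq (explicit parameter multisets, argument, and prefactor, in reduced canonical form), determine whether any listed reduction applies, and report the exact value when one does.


The series (x = -1) is 2F1: upper {-\frac{11}{2}, 3}, lower {\frac{19}{2}}, prefactor \frac{3}{8}. Verdict at x = -1: Kummer's theorem (I3) matches (x = -1; c = \frac{19}{2} equals 1+a-b for upper {-\frac{11}{2}, 3}: listed pattern). Hence: \frac{328185}{524288} \cdot \pi.

First insight: t_0 being \frac{3}{8}, the factor k + 2/3 cancels (top and bottom), leaving C = 3/8, x = -1.
Ratio: r(k) = -1 * (k-\frac{11}{2}) (k+3) / [(k+\frac{19}{2}) (k+1)] - poly over poly, x = -1 from leading terms; C = \frac{3}{8} at k = 0.


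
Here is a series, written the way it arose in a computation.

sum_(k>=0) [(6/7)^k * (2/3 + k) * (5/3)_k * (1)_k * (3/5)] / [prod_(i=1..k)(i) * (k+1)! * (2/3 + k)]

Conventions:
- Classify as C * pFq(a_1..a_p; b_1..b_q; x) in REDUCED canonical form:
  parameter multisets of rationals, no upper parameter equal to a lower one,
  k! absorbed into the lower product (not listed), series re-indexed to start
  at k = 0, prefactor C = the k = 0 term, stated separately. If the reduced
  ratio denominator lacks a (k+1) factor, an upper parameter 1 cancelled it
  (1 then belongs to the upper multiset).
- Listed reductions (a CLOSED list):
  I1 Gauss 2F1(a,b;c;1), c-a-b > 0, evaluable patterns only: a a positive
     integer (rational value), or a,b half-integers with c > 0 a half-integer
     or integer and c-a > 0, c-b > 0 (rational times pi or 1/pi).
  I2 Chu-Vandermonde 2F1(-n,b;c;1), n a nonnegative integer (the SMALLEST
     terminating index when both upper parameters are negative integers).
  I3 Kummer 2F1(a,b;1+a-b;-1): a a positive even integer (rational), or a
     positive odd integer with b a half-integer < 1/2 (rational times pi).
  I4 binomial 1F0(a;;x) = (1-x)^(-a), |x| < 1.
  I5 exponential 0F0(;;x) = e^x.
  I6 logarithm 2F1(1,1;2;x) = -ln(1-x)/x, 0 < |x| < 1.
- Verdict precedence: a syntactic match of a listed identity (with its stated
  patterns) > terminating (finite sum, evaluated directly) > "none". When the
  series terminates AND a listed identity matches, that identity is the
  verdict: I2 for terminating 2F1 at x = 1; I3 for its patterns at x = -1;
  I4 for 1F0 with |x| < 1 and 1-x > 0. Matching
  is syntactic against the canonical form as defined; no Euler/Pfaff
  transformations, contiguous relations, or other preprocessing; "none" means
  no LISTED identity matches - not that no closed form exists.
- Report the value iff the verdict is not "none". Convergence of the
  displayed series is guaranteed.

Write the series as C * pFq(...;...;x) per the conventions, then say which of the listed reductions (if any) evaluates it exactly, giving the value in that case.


Prefactor 3/5, argument 6/7: 2F1 with upper {1, 5/3} over lower {2}. Verdict: none - this 2F1 at x = 6/7 matches no listed pattern, and upper {1, 5/3} holds no stopper.

Key observation: t_0 being 3/5, the factor k + 2/3 cancels (top and bottom), leaving C = 3/5.
Term ratio: r(k) = (6/7) * (k+1) (k+5/3) / [(k+2) (k+1)] - poly over poly, x = (6/7) from leading terms; C = 3/5 at k = 0.


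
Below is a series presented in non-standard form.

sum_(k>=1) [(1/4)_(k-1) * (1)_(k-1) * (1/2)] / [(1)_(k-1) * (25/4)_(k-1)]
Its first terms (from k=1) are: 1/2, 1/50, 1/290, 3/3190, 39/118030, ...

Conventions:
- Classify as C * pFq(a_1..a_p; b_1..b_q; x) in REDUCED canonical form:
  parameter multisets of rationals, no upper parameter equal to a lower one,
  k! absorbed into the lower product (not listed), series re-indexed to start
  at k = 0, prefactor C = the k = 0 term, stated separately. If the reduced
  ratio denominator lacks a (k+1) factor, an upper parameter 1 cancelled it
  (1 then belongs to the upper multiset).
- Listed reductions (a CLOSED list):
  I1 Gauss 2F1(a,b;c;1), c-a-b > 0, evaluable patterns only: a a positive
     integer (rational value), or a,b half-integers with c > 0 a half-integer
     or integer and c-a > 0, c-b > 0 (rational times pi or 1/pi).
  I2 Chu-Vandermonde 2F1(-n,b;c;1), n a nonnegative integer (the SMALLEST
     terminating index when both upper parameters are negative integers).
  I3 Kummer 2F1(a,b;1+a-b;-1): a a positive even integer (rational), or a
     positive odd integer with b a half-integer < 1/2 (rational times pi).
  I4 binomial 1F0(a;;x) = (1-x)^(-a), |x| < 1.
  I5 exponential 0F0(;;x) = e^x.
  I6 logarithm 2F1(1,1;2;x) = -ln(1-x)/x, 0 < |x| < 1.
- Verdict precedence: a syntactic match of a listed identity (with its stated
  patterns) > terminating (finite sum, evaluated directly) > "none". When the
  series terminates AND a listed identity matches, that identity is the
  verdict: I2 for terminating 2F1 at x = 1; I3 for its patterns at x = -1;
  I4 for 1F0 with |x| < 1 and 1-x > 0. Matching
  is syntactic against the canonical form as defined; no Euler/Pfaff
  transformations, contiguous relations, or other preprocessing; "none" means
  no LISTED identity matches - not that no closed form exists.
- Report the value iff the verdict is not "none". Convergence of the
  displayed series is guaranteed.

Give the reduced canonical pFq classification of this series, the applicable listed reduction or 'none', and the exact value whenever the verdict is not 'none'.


At argument 1: a 2F1 with upper {1/4, 1}, lower {25/4}, scaled by C = 1/2. Verdict: the Gauss summation I1 matches (x = 1: the Gamma ratio telescopes since c-a-b = 5 > 0 and a = 1 in Z>0). Hence: 21/40.

The tell: from the first term 1/2: (1)_k (prefactor 1/2) is k! itself.
Step ratio: r(k) = 1 * (k+1/4) (k+1) / [(k+25/4) (k+1)] - rational; roots negated = parameters, x = 1, C = 1/2.


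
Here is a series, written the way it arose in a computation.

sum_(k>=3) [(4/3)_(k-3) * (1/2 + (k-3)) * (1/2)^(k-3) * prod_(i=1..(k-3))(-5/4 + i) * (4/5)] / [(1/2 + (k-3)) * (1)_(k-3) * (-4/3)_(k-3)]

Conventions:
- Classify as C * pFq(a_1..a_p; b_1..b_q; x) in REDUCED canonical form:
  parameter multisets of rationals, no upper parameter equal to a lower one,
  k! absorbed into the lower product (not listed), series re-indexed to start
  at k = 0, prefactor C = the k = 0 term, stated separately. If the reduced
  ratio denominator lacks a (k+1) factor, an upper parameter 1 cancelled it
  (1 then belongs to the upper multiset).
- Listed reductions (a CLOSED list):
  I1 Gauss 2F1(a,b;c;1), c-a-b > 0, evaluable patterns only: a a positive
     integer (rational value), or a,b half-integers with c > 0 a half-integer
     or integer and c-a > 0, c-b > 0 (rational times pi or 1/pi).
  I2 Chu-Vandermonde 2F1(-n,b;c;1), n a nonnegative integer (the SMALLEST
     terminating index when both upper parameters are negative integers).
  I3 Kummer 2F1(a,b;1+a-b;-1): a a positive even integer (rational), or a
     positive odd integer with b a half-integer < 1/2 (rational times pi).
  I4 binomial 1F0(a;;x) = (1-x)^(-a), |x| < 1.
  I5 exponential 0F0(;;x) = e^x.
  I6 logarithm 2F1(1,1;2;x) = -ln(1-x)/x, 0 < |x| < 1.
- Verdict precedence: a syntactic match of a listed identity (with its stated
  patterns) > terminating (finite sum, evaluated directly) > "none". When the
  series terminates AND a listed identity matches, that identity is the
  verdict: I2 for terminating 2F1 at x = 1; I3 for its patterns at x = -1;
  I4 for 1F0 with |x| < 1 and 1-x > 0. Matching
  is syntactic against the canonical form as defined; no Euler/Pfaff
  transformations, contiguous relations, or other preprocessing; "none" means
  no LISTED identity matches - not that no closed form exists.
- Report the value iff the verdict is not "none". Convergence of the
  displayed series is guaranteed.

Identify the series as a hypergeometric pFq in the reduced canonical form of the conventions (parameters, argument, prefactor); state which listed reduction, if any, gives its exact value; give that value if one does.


Canonical form: C = 4/5 times 2F1 with upper {-1/4, 4/3}, lower {-4/3}, x = 1/2. Verdict: no listed reduction: x = 1/2 and upper {-1/4, 4/3} fail every I1-I6 pattern.

Structural cue: t_0 = 4/5 here, and striking the common factor k + 1/2 reduces the term (prefactor 4/5).
Adjacent-term ratio: r(k) = (1/2) * (k-1/4) (k+4/3) / [(k-4/3) (k+1)] - rational in k. x = (1/2); t_0 = 4/5; negate the roots.


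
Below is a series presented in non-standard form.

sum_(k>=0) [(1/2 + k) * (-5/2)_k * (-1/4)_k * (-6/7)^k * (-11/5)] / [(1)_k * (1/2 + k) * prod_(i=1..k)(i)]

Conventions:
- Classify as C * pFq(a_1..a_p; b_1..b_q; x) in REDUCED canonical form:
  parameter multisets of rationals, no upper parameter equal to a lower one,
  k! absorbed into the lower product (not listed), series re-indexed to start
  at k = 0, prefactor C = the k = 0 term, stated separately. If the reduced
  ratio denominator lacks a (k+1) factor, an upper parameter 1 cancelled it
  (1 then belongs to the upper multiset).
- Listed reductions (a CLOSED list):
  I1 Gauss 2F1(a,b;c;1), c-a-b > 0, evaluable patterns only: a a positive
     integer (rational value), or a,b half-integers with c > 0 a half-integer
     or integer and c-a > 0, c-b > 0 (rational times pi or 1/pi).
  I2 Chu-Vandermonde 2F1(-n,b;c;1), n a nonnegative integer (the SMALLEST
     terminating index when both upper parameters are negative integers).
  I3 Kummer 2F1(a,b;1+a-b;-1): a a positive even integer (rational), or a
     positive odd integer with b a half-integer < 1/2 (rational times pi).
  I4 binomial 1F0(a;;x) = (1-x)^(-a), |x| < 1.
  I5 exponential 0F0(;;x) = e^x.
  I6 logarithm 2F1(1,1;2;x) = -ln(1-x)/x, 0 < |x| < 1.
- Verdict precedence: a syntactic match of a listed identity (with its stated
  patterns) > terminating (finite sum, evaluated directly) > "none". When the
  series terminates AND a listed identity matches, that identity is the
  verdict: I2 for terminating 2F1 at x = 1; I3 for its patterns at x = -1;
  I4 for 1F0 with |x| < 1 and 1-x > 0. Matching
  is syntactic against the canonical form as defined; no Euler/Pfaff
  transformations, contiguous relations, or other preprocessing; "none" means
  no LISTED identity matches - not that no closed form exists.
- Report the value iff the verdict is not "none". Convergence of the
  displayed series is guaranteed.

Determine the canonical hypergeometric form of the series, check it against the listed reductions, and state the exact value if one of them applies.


Prefactor -11/5, argument -6/7: 2F1 with upper {-5/2, -1/4} over lower {1}. Verdict: none. Every listed pattern misses the 2F1 form at -6/7, upper {-5/2, -1/4}.

First insight: with t_0 = -11/5, the factor k + 1/2 cancels (top and bottom), leaving C = -11/5.
Term ratio: r(k) = (-6/7) * (k-5/2) (k-1/4) / [(k+1) (k+1)] - rational; roots negated = parameters, x = (-6/7), C = -11/5.


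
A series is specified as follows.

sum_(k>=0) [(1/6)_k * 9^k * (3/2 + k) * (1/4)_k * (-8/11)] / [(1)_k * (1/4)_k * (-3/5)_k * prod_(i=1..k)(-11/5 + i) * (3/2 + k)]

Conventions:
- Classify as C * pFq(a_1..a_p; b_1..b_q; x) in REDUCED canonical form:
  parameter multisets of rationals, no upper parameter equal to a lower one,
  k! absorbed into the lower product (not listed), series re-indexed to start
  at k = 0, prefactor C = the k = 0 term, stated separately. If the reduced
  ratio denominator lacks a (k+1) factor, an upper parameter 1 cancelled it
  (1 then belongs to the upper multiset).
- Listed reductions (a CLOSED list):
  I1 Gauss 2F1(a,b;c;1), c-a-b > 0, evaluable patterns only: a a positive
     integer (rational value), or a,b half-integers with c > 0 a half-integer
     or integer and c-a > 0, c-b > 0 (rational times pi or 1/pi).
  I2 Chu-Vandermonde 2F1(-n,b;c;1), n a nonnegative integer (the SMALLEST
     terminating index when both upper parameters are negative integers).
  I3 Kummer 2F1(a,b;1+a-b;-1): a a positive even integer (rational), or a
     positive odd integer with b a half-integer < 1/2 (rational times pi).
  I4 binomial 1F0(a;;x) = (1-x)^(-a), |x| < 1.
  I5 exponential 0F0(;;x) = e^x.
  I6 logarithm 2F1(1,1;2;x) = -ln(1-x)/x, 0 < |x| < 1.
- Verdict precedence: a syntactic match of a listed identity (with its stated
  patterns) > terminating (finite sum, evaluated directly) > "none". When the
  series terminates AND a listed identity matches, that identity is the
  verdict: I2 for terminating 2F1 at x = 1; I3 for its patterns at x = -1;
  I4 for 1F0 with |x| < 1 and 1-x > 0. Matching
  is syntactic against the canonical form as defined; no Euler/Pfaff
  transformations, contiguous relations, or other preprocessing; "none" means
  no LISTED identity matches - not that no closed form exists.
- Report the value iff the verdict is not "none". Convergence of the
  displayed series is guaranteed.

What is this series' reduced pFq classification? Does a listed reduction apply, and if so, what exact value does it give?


Canonical form: C = -8/11 times 1F2 with upper {1/6}, lower {-6/5, -3/5}, x = 9. Verdict: none. Every listed pattern misses the 1F2 form at 9, upper {1/6}.

Key step: with t_0 = -8/11, (1)_k (prefactor -8/11) is k! itself.
Adjacent-term ratio: r(k) = 9 * (k+1/6) / [(k-6/5) (k-3/5) (k+1)] - poly over poly, x = 9 from leading terms; C = -8/11 at k = 0.


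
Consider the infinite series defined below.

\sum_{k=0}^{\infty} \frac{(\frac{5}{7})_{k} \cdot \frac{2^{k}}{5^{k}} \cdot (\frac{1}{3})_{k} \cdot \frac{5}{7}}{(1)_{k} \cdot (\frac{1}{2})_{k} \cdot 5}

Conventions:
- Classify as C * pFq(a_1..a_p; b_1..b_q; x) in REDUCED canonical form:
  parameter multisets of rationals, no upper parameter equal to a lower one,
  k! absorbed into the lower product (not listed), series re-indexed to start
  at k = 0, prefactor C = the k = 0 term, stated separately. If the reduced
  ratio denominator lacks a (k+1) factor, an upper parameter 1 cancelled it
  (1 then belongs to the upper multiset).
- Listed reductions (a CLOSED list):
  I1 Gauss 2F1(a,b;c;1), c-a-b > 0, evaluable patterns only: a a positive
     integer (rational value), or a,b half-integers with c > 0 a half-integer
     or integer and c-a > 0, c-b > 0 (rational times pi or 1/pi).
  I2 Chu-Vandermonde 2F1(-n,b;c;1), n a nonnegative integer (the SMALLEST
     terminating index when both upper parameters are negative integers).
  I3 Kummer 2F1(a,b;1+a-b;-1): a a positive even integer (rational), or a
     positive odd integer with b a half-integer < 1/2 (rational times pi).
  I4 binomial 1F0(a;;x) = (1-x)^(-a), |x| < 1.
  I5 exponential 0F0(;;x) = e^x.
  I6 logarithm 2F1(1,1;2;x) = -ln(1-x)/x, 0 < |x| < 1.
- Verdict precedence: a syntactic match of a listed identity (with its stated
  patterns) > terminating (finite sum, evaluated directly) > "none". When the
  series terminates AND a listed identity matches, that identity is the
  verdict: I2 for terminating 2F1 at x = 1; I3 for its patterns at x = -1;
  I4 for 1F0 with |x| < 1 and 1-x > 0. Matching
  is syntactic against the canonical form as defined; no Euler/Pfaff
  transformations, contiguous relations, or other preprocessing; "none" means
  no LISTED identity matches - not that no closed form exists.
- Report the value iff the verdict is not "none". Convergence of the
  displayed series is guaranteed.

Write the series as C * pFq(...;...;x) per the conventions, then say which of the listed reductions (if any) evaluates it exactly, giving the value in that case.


First insight: x = \frac{2}{5} and the constant factors (C = 1/7, x = 2/5) combine into one prefactor.
Step ratio: r(k) = \frac{2}{5} * (k+\frac{1}{3}) (k+\frac{5}{7}) / [(k+\frac{1}{2}) (k+1)] - rational in k, leading ratio \frac{2}{5}; with t_0 = \frac{1}{7}, classification follows.

At argument \frac{2}{5}: a 2F1 with upper {\frac{1}{3}, \frac{5}{7}}, lower {\frac{1}{2}}, scaled by C = \frac{1}{7}. Verdict: none (x = \frac{2}{5}): each listed identity misses the multisets {\frac{1}{3}, \frac{5}{7}} ; {\frac{1}{2}}.


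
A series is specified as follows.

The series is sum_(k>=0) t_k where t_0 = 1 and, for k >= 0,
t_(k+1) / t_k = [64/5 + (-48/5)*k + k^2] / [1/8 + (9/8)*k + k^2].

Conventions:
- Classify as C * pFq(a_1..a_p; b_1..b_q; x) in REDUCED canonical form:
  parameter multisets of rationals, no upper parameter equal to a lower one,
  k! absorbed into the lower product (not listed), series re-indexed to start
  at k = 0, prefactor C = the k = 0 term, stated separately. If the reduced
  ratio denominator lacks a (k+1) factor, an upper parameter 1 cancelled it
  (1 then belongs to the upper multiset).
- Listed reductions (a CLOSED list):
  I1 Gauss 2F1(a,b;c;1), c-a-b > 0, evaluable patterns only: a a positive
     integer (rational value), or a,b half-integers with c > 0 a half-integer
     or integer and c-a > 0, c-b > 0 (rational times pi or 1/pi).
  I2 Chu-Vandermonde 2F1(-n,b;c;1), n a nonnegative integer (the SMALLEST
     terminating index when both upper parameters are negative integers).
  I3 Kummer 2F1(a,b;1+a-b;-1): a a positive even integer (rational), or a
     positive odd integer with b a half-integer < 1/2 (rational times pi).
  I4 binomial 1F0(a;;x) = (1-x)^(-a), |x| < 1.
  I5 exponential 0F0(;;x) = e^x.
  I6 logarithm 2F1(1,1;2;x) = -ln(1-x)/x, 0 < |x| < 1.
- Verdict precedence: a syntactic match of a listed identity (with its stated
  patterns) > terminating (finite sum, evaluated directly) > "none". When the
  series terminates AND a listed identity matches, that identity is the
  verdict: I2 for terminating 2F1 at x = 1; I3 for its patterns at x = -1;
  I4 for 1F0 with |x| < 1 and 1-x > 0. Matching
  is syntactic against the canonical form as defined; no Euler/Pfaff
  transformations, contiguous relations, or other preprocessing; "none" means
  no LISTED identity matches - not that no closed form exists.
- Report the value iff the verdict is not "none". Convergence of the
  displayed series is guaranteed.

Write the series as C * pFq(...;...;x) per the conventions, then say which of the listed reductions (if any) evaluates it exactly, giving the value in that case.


This is 1 * 2F1(-8, -8/5; 1/8; 1) in reduced canonical form. Verdict at x = 1: Vandermonde's identity (I2) matches (terminating 2F1 at x = 1 with n = 8, b = -8/5, c = 1/8). Exact value: 2481488524091463/9958115234375.

The tell: x = 1 and roots of the ratio polynomials (C = 1) are the negated parameters.
Term ratio: r(k) = 1 * (k-8) (k-8/5) / [(k+1/8) (k+1)] ; factor over Q: parameters, x = 1, and C = 1.


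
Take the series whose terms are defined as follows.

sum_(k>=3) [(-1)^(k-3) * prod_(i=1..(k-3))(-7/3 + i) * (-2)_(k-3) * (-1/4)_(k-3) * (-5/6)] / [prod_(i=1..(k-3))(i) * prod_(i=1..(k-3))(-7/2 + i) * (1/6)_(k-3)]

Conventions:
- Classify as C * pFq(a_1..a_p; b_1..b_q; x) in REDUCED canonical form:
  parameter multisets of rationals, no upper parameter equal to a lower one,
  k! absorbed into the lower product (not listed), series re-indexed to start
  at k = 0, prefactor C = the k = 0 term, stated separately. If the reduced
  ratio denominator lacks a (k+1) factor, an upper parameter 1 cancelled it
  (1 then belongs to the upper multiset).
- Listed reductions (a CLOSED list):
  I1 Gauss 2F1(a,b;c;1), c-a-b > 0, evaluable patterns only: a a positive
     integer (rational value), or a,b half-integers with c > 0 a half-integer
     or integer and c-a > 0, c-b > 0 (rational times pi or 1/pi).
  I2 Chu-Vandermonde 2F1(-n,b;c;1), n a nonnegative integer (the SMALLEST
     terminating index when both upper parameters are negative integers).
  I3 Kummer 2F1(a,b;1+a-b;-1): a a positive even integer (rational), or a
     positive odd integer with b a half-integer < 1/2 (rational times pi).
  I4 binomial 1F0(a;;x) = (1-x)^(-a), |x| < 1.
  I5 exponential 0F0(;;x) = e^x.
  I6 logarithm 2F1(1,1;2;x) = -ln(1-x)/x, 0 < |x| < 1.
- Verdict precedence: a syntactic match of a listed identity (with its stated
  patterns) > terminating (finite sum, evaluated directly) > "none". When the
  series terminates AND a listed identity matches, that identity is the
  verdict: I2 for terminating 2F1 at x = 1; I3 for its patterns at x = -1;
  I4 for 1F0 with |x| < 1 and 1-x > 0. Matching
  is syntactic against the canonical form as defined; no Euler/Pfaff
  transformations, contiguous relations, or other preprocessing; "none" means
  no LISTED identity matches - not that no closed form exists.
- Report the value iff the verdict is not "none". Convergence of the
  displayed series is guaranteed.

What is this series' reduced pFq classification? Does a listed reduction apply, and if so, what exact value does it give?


x = -1 here; the reduced form reads 3F2, upper {-2, -4/3, -1/4}, lower {-5/2, 1/6}, C = -5/6. Verdict: terminating - upper parameter -2 makes this a finite sum (last index 2), evaluated exactly. Value: 25/42.

First insight: t_0 being -5/6, the product of the first k integers (C = -5/6) is k!.
Step ratio: r(k) = (-1) * (k-2) (k-4/3) (k-1/4) / [(k-5/2) (k+1/6) (k+1)] - rational; roots negated = parameters, x = (-1), C = -5/6.


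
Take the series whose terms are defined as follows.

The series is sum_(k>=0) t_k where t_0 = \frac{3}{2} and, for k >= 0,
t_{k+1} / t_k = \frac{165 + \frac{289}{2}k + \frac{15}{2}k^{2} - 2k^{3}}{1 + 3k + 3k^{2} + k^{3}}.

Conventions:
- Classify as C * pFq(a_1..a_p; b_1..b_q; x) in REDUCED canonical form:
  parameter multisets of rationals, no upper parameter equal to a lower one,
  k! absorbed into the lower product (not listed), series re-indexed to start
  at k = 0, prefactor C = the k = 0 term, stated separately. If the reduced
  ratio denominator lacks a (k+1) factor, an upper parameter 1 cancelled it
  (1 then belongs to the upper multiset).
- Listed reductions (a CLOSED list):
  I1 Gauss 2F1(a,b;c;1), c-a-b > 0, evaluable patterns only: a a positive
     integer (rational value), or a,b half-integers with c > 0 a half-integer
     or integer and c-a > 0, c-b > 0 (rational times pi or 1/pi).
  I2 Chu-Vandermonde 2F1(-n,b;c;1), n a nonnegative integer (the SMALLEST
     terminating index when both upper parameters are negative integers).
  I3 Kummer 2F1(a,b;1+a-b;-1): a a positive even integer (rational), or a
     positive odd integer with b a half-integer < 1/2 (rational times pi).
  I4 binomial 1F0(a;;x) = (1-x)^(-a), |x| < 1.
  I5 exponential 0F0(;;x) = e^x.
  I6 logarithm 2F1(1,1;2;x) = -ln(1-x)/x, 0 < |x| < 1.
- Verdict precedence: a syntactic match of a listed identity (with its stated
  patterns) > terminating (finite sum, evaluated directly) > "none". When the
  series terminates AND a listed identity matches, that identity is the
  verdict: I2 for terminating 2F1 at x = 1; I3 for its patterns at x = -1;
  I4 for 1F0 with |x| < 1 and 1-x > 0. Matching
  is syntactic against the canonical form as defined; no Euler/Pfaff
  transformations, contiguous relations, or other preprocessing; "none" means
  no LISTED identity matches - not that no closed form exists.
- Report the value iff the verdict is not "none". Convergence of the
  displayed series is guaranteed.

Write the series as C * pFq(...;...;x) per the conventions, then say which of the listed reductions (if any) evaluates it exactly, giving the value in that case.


Key observation: with t_0 = \frac{3}{2}, roots of the ratio polynomials (C = 3/2) are the negated parameters.
Ratio: r(k) = -2 * (k-11) (k+\frac{5}{4}) (k+6) / [(k+1) (k+1) (k+1)] - rational; roots negated = parameters, x = -2, C = \frac{3}{2}.

At argument -2: a 3F2 with upper {-11, \frac{5}{4}, 6}, lower {1, 1}, scaled by C = \frac{3}{2}. Verdict: terminating - the sum ends at index 11 because -11 is a negative integer; exact evaluation follows. Its exact value is \frac{307513613318841}{524288}.


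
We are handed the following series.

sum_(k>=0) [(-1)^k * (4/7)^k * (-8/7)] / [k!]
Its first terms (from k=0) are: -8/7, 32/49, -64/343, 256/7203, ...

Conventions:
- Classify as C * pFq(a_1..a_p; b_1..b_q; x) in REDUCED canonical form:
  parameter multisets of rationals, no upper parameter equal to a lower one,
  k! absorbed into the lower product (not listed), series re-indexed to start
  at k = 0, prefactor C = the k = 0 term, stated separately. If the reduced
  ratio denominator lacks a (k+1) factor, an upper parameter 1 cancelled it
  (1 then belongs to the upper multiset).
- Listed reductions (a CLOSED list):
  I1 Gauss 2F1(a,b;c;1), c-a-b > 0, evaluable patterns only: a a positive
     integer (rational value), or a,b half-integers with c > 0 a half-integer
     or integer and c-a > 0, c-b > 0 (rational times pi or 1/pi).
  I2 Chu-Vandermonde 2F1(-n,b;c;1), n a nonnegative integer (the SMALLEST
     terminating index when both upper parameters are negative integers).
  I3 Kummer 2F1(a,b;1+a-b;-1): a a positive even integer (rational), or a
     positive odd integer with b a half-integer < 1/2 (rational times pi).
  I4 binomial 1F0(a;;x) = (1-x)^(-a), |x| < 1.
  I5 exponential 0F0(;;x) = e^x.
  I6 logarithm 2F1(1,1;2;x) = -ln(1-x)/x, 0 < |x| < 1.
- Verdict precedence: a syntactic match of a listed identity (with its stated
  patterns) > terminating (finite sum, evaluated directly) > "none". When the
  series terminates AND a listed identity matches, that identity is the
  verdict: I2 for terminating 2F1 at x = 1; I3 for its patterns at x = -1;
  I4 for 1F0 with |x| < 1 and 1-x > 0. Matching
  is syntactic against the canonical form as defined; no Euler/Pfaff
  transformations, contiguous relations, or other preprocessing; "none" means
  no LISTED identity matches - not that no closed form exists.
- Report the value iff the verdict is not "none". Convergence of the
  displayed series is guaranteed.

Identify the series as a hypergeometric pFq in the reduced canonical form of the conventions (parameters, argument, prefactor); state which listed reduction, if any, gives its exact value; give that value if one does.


Structural cue: x = (-4/7) and the (-1)^k factor (prefactor -8/7) folds into the argument's sign.
Consecutive-term ratio: r(k) = (-4/7) * 1 / [(k+1)] - rational in k. x = (-4/7); t_0 = -8/7; negate the roots.

With C = -8/7: the canonical form is 0F0(-; -; -4/7). Verdict (x = -4/7): the exponential series (I5) applies (the 0F0 exponential series at x = -4/7). Exact value: (-8/7) * e^(-4/7).


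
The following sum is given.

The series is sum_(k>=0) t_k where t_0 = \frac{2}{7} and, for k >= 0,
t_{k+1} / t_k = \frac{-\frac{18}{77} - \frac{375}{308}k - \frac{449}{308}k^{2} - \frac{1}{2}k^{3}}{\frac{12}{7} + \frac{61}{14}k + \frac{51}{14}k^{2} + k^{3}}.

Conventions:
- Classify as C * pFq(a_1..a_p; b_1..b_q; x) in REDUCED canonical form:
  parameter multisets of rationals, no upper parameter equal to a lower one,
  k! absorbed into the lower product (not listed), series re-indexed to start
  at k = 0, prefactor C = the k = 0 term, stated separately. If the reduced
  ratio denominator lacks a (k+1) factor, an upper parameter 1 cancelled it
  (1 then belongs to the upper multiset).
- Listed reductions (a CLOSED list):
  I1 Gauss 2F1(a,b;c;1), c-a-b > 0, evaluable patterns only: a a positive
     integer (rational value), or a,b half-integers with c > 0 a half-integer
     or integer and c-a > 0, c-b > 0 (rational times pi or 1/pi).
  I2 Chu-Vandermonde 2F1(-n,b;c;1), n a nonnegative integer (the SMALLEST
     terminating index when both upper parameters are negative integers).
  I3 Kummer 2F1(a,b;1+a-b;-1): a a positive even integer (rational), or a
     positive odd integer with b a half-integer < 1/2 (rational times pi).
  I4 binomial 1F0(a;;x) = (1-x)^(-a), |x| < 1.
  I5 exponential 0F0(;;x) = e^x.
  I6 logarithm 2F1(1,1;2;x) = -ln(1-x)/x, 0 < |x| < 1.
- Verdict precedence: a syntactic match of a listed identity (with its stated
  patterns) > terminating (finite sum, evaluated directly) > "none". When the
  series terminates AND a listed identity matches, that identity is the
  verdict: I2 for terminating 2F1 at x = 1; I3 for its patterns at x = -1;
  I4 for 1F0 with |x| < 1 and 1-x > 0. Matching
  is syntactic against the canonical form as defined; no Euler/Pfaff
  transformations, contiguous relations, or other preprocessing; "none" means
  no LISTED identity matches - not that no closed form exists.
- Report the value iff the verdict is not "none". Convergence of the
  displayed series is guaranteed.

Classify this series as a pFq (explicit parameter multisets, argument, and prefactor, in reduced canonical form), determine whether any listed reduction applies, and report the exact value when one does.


Classification (C = \frac{2}{7}): 1F0 with upper {\frac{3}{11}}, lower {-}, argument x = -\frac{1}{2}. Verdict (x = -\frac{1}{2}): the I4 binomial reduction applies (the 1F0 binomial series: exponent -3/11, x = -\frac{1}{2}). Value: \frac{2}{7} \cdot \left(\frac{3}{2}\right)^{-\frac{3}{11}}.

Key observation: t_0 = \frac{2}{7} here, and factor the ratio over Q (C = 2/7, x = -1/2): negated roots = parameters.
Consecutive-term ratio: r(k) = -\frac{1}{2} * (k+\frac{3}{11}) / [(k+1)] - poly over poly, x = -\frac{1}{2} from leading terms; C = \frac{2}{7} at k = 0.


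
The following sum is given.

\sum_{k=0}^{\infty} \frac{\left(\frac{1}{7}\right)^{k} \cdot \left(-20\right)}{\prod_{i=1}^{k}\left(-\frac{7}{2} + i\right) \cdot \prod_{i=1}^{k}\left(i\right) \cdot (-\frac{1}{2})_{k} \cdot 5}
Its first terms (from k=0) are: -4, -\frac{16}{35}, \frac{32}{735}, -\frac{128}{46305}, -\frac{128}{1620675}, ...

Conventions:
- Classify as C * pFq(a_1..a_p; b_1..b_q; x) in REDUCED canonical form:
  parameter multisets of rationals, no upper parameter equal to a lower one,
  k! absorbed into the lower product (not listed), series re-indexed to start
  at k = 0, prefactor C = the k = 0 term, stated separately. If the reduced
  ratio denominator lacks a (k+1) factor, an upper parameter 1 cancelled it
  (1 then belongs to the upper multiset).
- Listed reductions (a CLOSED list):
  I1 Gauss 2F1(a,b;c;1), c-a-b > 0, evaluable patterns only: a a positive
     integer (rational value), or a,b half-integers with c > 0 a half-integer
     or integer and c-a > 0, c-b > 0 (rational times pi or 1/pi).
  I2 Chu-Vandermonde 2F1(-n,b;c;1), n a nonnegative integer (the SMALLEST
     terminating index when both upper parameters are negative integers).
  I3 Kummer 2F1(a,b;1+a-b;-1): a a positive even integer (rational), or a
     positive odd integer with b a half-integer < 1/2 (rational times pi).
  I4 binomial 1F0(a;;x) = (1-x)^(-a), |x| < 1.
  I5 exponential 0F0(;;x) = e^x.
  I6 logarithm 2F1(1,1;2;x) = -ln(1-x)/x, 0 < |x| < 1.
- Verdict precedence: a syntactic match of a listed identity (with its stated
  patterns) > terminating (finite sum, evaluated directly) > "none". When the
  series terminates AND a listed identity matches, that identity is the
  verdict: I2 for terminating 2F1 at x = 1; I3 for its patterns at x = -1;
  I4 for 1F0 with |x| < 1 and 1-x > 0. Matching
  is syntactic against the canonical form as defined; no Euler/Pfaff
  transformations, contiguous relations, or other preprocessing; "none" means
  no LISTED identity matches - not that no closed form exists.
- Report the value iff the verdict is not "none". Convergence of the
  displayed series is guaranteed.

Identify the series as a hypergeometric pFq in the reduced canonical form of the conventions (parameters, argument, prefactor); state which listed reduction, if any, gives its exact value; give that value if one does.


Classification (C = -4): 0F2 with upper {-}, lower {-\frac{5}{2}, -\frac{1}{2}}, argument x = \frac{1}{7}. Verdict: none. A 0F2 with upper {-} fits none of I1-I6 at x = \frac{1}{7}; the sum runs forever.

Structural cue: t_0 = -4 here, and the product of the first k integers (prefactor -4) is k!.
Step ratio: r(k) = \frac{1}{7} * 1 / [(k-\frac{5}{2}) (k-\frac{1}{2}) (k+1)] - rational in k, leading ratio \frac{1}{7}; with t_0 = -4, classification follows.
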